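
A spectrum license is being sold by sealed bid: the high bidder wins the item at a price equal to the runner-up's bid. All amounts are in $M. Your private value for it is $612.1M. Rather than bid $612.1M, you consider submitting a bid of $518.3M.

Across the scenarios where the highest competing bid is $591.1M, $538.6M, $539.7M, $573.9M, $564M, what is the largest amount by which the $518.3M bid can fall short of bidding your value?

$73.5M

$591.1M: truthful gives $21M, deviation gives $0M → loss $21M.
$538.6M: truthful gives $73.5M, deviation gives $0M → loss $73.5M.
$539.7M: truthful gives $72.4M, deviation gives $0M → loss $72.4M.
$573.9M: truthful gives $38.2M, deviation gives $0M → loss $38.2M.
$564M: truthful gives $48.1M, deviation gives $0M → loss $48.1M.
Maximum loss: $73.5M.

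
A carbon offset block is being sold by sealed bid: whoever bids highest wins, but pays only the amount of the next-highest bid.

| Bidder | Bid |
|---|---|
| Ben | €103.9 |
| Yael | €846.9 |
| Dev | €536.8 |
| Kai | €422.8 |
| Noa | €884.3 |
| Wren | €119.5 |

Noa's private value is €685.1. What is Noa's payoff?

Highest bid: Noa at €884.3, so Noa wins.
Second-highest bid: Yael at €846.9 — that is the price the winner pays.
Noa's payoff = value − price = €685.1 − €846.9 = −€161.8.

−€161.8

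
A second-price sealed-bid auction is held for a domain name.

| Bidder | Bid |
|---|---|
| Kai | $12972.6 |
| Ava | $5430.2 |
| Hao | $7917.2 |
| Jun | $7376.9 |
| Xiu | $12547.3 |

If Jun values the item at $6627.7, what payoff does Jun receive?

$0

Highest bid: Kai at $12972.6, so Kai wins.
Second-highest bid: Xiu at $12547.3 — that is the price the winner pays.
Jun did not win, so Jun pays nothing and receives nothing: payoff $0.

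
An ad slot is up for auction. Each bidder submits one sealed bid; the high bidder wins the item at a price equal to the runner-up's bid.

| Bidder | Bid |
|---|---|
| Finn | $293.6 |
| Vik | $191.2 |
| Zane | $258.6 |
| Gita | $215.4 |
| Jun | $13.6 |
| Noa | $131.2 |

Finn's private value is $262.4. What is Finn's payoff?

Highest bid: Finn at $293.6, so Finn wins.
Second-highest bid: Zane at $258.6 — that is the price the winner pays.
Finn's payoff = value − price = $262.4 − $258.6 = $3.8.

$3.8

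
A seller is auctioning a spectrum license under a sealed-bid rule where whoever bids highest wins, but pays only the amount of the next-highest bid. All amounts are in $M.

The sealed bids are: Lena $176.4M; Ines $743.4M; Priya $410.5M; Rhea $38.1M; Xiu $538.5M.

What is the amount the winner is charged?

$538.5M

Highest bid: Ines at $743.4M, so Ines wins.
Second-highest bid: Xiu at $538.5M — that is the price the winner pays.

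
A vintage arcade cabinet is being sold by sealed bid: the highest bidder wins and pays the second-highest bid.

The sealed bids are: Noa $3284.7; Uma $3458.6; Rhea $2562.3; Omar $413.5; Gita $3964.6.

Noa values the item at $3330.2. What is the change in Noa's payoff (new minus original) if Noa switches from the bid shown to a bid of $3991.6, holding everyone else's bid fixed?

The highest bid among the other bidders is $3964.6; Noa's bid doesn't change that.
Original bid $3284.7: Noa is not highest (top rival bid is $3964.6); payoff $0.
Alternative bid $3991.6: Noa is highest, pays the top rival bid $3964.6; payoff $3330.2 − $3964.6 = −$634.4.
Change in payoff = −$634.4 − ($0) = −$634.4.

−$634.4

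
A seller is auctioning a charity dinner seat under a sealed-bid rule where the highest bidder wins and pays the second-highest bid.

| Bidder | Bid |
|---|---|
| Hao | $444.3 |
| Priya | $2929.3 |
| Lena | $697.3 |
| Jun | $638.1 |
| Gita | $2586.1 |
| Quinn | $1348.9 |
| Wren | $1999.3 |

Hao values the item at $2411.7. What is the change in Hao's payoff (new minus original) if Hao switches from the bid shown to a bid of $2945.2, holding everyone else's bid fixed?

The highest bid among the other bidders is $2929.3; Hao's bid doesn't change that.
Original bid $444.3: Hao is not highest (top rival bid is $2929.3); payoff $0.
Alternative bid $2945.2: Hao is highest, pays the top rival bid $2929.3; payoff $2411.7 − $2929.3 = −$517.6.
Change in payoff = −$517.6 − ($0) = −$517.6.

−$517.6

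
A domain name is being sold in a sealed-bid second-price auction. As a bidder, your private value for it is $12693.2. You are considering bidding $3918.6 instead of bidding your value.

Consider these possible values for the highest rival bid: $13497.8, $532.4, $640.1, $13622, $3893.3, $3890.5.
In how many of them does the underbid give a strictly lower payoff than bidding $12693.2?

0

The deviation hurts exactly when the highest competing bid lies strictly between $3918.6 and $12693.2 — underbidding then forfeits a profitable win.
$13497.8: above both → same outcome either way.
$532.4: below both → same outcome either way.
$640.1: below both → same outcome either way.
$13622: above both → same outcome either way.
$3893.3: below both → same outcome either way.
$3890.5: below both → same outcome either way.
Count: 0.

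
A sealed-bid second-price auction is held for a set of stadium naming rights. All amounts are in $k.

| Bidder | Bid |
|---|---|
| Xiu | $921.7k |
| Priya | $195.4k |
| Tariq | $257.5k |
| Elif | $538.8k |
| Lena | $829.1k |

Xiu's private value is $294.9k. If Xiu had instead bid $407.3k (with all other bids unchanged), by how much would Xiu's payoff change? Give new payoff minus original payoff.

$534.2k

The highest bid among the other bidders is $829.1k; Xiu's bid doesn't change that.
Original bid $921.7k: Xiu is highest, pays the top rival bid $829.1k; payoff $294.9k − $829.1k = −$534.2k.
Alternative bid $407.3k: Xiu is not highest (top rival bid is $829.1k); payoff $0k.
Change in payoff = $0k − (−$534.2k) = $534.2k.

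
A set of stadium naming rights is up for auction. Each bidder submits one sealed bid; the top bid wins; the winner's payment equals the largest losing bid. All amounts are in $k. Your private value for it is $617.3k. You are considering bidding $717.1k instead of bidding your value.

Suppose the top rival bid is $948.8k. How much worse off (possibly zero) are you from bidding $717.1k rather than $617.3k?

Bidding your value $617.3k: you lose (since $617.3k < $948.8k). Payoff $0k.
Bidding $717.1k: you lose. Payoff $0k.
Difference = $0k − $0k = $0k; both bids lead to the same outcome because the competing bid is above both your value and your alternative bid.
Truthful bidding weakly dominates here: raising your bid can only win items priced above your value, and lowering it can only forfeit items priced below.

$0k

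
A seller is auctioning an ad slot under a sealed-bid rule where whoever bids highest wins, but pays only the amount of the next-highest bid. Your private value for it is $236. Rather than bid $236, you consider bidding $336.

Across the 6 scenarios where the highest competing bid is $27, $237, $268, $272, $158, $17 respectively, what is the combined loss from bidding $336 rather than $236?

The deviation costs you only when the competing bid falls strictly between $236 and $336; elsewhere both bids give the same outcome.
$27: outcomes coincide → loss $0.
$237: truthful payoff $0, deviation payoff −$1 → loss $1.
$268: truthful payoff $0, deviation payoff −$32 → loss $32.
$272: truthful payoff $0, deviation payoff −$36 → loss $36.
$158: outcomes coincide → loss $0.
$17: outcomes coincide → loss $0.
Total loss = $1 + $32 + $36 = $69.
Truthful bidding weakly dominates here: raising your bid can only win items priced above your value, and lowering it can only forfeit items priced below.

$69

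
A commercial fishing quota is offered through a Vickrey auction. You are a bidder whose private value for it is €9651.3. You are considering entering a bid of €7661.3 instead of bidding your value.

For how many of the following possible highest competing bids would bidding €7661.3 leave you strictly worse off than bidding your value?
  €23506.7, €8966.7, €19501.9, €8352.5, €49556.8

The deviation hurts exactly when the highest competing bid lies strictly between €7661.3 and €9651.3 — underbidding then forfeits a profitable win.
€23506.7: above both → same outcome either way.
€8966.7: inside the interval → strictly worse (loss €684.6).
€19501.9: above both → same outcome either way.
€8352.5: inside the interval → strictly worse (loss €1298.8).
€49556.8: above both → same outcome either way.
Count: 2.

2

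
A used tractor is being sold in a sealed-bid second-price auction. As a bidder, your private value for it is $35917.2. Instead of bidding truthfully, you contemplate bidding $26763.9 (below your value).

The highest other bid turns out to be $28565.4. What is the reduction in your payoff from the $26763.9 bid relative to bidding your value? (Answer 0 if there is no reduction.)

$7351.8

Bidding your value $35917.2: you win (since $35917.2 > $28565.4) and pay $28565.4. Payoff $7351.8.
Bidding $26763.9: you lose. Payoff $0.
The competing bid $28565.4 lies between your shaded bid and your value, so underbidding forfeits an item you could have won at a profitable price.
Loss from deviating = $7351.8 − ($0) = $7351.8.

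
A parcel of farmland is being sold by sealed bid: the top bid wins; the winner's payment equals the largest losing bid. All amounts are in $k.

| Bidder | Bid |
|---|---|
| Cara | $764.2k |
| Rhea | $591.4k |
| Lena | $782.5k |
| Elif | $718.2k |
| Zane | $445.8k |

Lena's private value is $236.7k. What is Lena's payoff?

Highest bid: Lena at $782.5k, so Lena wins.
Second-highest bid: Cara at $764.2k — that is the price the winner pays.
Lena's payoff = value − price = $236.7k − $764.2k = −$527.5k.

−$527.5k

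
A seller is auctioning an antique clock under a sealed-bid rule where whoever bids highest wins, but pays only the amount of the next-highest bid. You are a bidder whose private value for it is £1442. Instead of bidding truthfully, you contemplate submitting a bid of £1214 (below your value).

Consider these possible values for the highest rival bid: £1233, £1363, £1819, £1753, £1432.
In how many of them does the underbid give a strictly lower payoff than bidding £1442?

3

The deviation hurts exactly when the highest competing bid lies strictly between £1214 and £1442 — underbidding then forfeits a profitable win.
£1233: inside the interval → strictly worse (loss £209).
£1363: inside the interval → strictly worse (loss £79).
£1819: above both → same outcome either way.
£1753: above both → same outcome either way.
£1432: inside the interval → strictly worse (loss £10).
Count: 3.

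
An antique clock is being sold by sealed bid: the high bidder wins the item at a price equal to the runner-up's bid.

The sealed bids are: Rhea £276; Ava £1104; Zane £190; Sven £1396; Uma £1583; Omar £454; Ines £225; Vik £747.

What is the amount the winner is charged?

£1396

Highest bid: Uma at £1583, so Uma wins.
Second-highest bid: Sven at £1396 — that is the price the winner pays.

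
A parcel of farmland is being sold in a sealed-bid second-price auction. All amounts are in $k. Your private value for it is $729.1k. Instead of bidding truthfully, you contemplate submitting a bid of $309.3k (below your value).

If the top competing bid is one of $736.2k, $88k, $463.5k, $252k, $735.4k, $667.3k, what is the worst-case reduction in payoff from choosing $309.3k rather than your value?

$736.2k: same outcome either way → loss $0k.
$88k: same outcome either way → loss $0k.
$463.5k: truthful gives $265.6k, deviation gives $0k → loss $265.6k.
$252k: same outcome either way → loss $0k.
$735.4k: same outcome either way → loss $0k.
$667.3k: truthful gives $61.8k, deviation gives $0k → loss $61.8k.
Maximum loss: $265.6k.

$265.6k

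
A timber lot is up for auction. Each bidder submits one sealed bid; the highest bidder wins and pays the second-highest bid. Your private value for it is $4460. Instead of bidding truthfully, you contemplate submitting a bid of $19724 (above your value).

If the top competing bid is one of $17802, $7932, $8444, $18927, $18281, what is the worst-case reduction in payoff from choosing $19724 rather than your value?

$14467

$17802: truthful gives $0, deviation gives −$13342 → loss $13342.
$7932: truthful gives $0, deviation gives −$3472 → loss $3472.
$8444: truthful gives $0, deviation gives −$3984 → loss $3984.
$18927: truthful gives $0, deviation gives −$14467 → loss $14467.
$18281: truthful gives $0, deviation gives −$13821 → loss $13821.
Maximum loss: $14467.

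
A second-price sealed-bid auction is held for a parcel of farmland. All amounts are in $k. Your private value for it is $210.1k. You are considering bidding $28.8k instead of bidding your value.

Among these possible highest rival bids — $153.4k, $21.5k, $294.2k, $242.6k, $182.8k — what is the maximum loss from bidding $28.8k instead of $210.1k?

$56.7k

$153.4k: truthful gives $56.7k, deviation gives $0k → loss $56.7k.
$21.5k: same outcome either way → loss $0k.
$294.2k: same outcome either way → loss $0k.
$242.6k: same outcome either way → loss $0k.
$182.8k: truthful gives $27.3k, deviation gives $0k → loss $27.3k.
Maximum loss: $56.7k.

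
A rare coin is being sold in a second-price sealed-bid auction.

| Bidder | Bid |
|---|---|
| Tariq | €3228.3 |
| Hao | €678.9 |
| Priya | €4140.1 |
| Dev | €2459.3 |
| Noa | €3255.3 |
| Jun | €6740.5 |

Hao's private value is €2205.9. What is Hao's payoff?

€0

Highest bid: Jun at €6740.5, so Jun wins.
Second-highest bid: Priya at €4140.1 — that is the price the winner pays.
Hao did not win, so Hao pays nothing and receives nothing: payoff €0.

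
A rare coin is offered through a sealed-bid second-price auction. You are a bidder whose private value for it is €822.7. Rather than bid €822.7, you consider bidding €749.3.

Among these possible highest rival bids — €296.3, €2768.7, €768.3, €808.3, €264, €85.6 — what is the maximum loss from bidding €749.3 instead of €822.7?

€296.3: same outcome either way → loss €0.
€2768.7: same outcome either way → loss €0.
€768.3: truthful gives €54.4, deviation gives €0 → loss €54.4.
€808.3: truthful gives €14.4, deviation gives €0 → loss €14.4.
€264: same outcome either way → loss €0.
€85.6: same outcome either way → loss €0.
Maximum loss: €54.4.

€54.4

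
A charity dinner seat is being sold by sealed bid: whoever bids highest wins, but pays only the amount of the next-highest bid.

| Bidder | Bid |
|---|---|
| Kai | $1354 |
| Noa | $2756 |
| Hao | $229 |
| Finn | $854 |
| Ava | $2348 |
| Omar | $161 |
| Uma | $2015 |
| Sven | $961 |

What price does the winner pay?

Highest bid: Noa at $2756, so Noa wins.
Second-highest bid: Ava at $2348 — that is the price the winner pays.

$2348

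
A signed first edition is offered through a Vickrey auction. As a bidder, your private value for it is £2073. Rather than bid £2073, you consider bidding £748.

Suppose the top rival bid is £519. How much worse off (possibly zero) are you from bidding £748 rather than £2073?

£0

Bidding your value £2073: you win (since £2073 > £519) and pay £519. Payoff £1554.
Bidding £748: you win and pay £519. Payoff £2073 − £519 = £1554.
Difference = £1554 − £1554 = £0; both bids lead to the same outcome because the competing bid is below both your value and your alternative bid.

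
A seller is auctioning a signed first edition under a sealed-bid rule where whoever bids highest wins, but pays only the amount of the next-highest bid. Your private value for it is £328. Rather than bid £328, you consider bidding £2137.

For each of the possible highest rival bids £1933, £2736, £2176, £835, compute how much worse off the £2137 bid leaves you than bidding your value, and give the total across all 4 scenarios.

The deviation costs you only when the competing bid falls strictly between £328 and £2137; elsewhere both bids give the same outcome.
£1933: truthful payoff £0, deviation payoff −£1605 → loss £1605.
£2736: outcomes coincide → loss £0.
£2176: outcomes coincide → loss £0.
£835: truthful payoff £0, deviation payoff −£507 → loss £507.
Total loss = £1605 + £507 = £2112.

£2112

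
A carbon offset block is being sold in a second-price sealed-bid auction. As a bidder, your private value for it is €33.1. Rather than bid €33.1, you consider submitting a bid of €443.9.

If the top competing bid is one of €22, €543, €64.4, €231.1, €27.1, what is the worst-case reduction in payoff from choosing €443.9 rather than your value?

€22: same outcome either way → loss €0.
€543: same outcome either way → loss €0.
€64.4: truthful gives €0, deviation gives −€31.3 → loss €31.3.
€231.1: truthful gives €0, deviation gives −€198 → loss €198.
€27.1: same outcome either way → loss €0.
Maximum loss: €198.

€198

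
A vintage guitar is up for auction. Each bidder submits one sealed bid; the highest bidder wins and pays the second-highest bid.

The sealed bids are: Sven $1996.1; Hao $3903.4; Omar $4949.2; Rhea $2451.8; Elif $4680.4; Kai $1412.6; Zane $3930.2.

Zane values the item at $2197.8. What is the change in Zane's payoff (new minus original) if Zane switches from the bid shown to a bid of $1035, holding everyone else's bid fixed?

The highest bid among the other bidders is $4949.2; Zane's bid doesn't change that.
Original bid $3930.2: Zane is not highest (top rival bid is $4949.2); payoff $0.
Alternative bid $1035: Zane is not highest (top rival bid is $4949.2); payoff $0.
Change in payoff = $0 − ($0) = $0.

$0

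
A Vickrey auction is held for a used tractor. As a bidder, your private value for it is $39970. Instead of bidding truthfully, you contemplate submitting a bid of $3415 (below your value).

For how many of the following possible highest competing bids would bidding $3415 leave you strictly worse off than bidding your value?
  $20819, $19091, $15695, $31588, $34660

The deviation hurts exactly when the highest competing bid lies strictly between $3415 and $39970 — underbidding then forfeits a profitable win.
$20819: inside the interval → strictly worse (loss $19151).
$19091: inside the interval → strictly worse (loss $20879).
$15695: inside the interval → strictly worse (loss $24275).
$31588: inside the interval → strictly worse (loss $8382).
$34660: inside the interval → strictly worse (loss $5310).
Count: 5.

5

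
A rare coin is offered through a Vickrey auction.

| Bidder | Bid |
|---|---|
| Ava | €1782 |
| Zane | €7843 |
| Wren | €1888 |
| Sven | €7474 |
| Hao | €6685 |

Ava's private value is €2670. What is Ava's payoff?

Highest bid: Zane at €7843, so Zane wins.
Second-highest bid: Sven at €7474 — that is the price the winner pays.
Ava did not win, so Ava pays nothing and receives nothing: payoff €0.

€0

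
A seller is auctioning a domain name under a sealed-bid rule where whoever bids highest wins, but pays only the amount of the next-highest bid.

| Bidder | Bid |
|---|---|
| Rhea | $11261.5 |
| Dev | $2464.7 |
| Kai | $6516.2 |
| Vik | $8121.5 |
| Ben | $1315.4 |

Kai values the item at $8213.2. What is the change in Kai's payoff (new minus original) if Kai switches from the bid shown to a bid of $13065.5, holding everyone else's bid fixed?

−$3048.3

The highest bid among the other bidders is $11261.5; Kai's bid doesn't change that.
Original bid $6516.2: Kai is not highest (top rival bid is $11261.5); payoff $0.
Alternative bid $13065.5: Kai is highest, pays the top rival bid $11261.5; payoff $8213.2 − $11261.5 = −$3048.3.
Change in payoff = −$3048.3 − ($0) = −$3048.3.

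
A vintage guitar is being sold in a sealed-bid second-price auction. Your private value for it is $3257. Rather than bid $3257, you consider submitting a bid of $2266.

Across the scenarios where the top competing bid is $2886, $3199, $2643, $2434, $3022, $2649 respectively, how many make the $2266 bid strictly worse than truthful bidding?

The deviation hurts exactly when the highest competing bid lies strictly between $2266 and $3257 — underbidding then forfeits a profitable win.
$2886: inside the interval → strictly worse (loss $371).
$3199: inside the interval → strictly worse (loss $58).
$2643: inside the interval → strictly worse (loss $614).
$2434: inside the interval → strictly worse (loss $823).
$3022: inside the interval → strictly worse (loss $235).
$2649: inside the interval → strictly worse (loss $608).
Count: 6.

6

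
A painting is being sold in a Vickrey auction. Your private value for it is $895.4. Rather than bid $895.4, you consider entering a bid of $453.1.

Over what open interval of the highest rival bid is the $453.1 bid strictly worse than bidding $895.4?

If the competing bid is below $453.1, both bids win at the same price — no difference.
If it is above $895.4, both bids lose — no difference.
If it lies strictly between $453.1 and $895.4, bidding your value wins at a price below your value (positive payoff) while bidding $453.1 loses (payoff 0).
So the deviation strictly hurts on the open interval ($453.1, $895.4).

($453.1, $895.4)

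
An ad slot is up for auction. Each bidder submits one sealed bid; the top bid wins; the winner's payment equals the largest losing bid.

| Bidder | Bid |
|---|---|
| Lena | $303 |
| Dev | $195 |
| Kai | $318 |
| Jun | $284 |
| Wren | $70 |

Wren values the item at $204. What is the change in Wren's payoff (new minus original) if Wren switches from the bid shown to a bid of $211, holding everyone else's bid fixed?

$0

The highest bid among the other bidders is $318; Wren's bid doesn't change that.
Original bid $70: Wren is not highest (top rival bid is $318); payoff $0.
Alternative bid $211: Wren is not highest (top rival bid is $318); payoff $0.
Change in payoff = $0 − ($0) = $0.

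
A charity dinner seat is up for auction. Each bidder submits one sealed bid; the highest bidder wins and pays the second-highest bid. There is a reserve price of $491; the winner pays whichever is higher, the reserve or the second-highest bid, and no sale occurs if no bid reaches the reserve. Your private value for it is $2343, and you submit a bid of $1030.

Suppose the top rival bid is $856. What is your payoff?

$1487

Your bid $1030 is the highest and exceeds the reserve.
Price = max(second-highest bid, reserve) = max($856, $491) = $856.
Payoff = $2343 − $856 = $1487.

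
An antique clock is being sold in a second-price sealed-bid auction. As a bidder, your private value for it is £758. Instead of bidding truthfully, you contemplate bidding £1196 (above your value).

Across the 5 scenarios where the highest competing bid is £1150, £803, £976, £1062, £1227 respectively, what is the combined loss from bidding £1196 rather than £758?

£959

The deviation costs you only when the competing bid falls strictly between £758 and £1196; elsewhere both bids give the same outcome.
£1150: truthful payoff £0, deviation payoff −£392 → loss £392.
£803: truthful payoff £0, deviation payoff −£45 → loss £45.
£976: truthful payoff £0, deviation payoff −£218 → loss £218.
£1062: truthful payoff £0, deviation payoff −£304 → loss £304.
£1227: outcomes coincide → loss £0.
Total loss = £392 + £45 + £218 + £304 = £959.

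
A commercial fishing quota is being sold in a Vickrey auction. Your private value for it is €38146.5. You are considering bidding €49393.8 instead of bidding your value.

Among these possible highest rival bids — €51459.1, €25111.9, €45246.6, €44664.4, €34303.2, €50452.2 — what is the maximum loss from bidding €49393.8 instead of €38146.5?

€7100.1

€51459.1: same outcome either way → loss €0.
€25111.9: same outcome either way → loss €0.
€45246.6: truthful gives €0, deviation gives −€7100.1 → loss €7100.1.
€44664.4: truthful gives €0, deviation gives −€6517.9 → loss €6517.9.
€34303.2: same outcome either way → loss €0.
€50452.2: same outcome either way → loss €0.
Maximum loss: €7100.1.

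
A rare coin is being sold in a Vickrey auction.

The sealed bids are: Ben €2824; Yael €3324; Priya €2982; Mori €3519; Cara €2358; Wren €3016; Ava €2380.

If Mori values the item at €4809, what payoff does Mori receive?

Highest bid: Mori at €3519, so Mori wins.
Second-highest bid: Yael at €3324 — that is the price the winner pays.
Mori's payoff = value − price = €4809 − €3324 = €1485.

€1485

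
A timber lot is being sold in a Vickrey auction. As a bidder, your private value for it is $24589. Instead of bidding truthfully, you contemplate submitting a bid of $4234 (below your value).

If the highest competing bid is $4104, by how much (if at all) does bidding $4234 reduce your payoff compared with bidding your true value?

$0

Bidding your value $24589: you win (since $24589 > $4104) and pay $4104. Payoff $20485.
Bidding $4234: you win and pay $4104. Payoff $24589 − $4104 = $20485.
Difference = $20485 − $20485 = $0; both bids lead to the same outcome because the competing bid is below both your value and your alternative bid.
Because the price is fixed by the runner-up's bid, deviating from your value can only change a good outcome into a bad one — never the reverse.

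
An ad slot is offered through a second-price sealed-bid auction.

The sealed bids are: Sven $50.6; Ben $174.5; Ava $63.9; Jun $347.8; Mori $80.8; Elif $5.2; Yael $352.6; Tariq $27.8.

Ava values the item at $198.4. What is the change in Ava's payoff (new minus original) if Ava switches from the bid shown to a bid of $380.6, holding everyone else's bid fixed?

−$154.2

The highest bid among the other bidders is $352.6; Ava's bid doesn't change that.
Original bid $63.9: Ava is not highest (top rival bid is $352.6); payoff $0.
Alternative bid $380.6: Ava is highest, pays the top rival bid $352.6; payoff $198.4 − $352.6 = −$154.2.
Change in payoff = −$154.2 − ($0) = −$154.2.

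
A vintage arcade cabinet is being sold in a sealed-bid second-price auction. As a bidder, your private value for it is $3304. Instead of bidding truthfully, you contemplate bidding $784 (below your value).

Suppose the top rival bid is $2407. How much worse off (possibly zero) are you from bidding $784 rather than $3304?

$897

Bidding your value $3304: you win (since $3304 > $2407) and pay $2407. Payoff $897.
Bidding $784: you lose. Payoff $0.
The competing bid $2407 lies between your shaded bid and your value, so underbidding forfeits an item you could have won at a profitable price.
Loss from deviating = $897 − ($0) = $897.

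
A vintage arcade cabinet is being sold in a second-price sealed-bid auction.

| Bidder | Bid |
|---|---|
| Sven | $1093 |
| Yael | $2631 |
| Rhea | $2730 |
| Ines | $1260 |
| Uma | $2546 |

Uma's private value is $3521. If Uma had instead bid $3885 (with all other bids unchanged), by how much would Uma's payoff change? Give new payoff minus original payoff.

$791

The highest bid among the other bidders is $2730; Uma's bid doesn't change that.
Original bid $2546: Uma is not highest (top rival bid is $2730); payoff $0.
Alternative bid $3885: Uma is highest, pays the top rival bid $2730; payoff $3521 − $2730 = $791.
Change in payoff = $791 − ($0) = $791.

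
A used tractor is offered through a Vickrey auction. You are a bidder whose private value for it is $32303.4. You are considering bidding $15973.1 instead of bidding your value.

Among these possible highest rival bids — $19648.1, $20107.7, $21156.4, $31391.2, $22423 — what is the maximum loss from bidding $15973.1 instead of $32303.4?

$12655.3

$19648.1: truthful gives $12655.3, deviation gives $0 → loss $12655.3.
$20107.7: truthful gives $12195.7, deviation gives $0 → loss $12195.7.
$21156.4: truthful gives $11147, deviation gives $0 → loss $11147.
$31391.2: truthful gives $912.2, deviation gives $0 → loss $912.2.
$22423: truthful gives $9880.4, deviation gives $0 → loss $9880.4.
Maximum loss: $12655.3.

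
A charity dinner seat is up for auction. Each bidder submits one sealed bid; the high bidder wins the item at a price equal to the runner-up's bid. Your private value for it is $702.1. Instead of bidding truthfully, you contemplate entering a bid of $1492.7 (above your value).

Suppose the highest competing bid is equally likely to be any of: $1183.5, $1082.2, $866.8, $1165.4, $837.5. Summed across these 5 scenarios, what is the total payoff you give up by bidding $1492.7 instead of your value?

$1624.9

The deviation costs you only when the competing bid falls strictly between $702.1 and $1492.7; elsewhere both bids give the same outcome.
$1183.5: truthful payoff $0, deviation payoff −$481.4 → loss $481.4.
$1082.2: truthful payoff $0, deviation payoff −$380.1 → loss $380.1.
$866.8: truthful payoff $0, deviation payoff −$164.7 → loss $164.7.
$1165.4: truthful payoff $0, deviation payoff −$463.3 → loss $463.3.
$837.5: truthful payoff $0, deviation payoff −$135.4 → loss $135.4.
Total loss = $481.4 + $380.1 + $164.7 + $463.3 + $135.4 = $1624.9.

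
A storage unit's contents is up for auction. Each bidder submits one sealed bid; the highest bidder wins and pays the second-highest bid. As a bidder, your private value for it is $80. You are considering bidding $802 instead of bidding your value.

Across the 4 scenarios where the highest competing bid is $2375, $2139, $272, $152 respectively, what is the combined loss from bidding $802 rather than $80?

$264

The deviation costs you only when the competing bid falls strictly between $80 and $802; elsewhere both bids give the same outcome.
$2375: outcomes coincide → loss $0.
$2139: outcomes coincide → loss $0.
$272: truthful payoff $0, deviation payoff −$192 → loss $192.
$152: truthful payoff $0, deviation payoff −$72 → loss $72.
Total loss = $192 + $72 = $264.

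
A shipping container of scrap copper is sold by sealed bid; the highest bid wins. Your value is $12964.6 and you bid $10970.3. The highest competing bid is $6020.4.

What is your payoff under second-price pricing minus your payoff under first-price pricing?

You have the highest bid, so you win under either rule.
Second-price: pay $6020.4 → payoff $6944.2.
First-price: pay your own bid $10970.3 → payoff $1994.3.
Difference = $6944.2 − ($1994.3) = $4949.9.

$4949.9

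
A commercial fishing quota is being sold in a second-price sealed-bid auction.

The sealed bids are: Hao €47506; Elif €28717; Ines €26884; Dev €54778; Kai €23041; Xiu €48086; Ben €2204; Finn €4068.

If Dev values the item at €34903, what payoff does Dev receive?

−€13183

Highest bid: Dev at €54778, so Dev wins.
Second-highest bid: Xiu at €48086 — that is the price the winner pays.
Dev's payoff = value − price = €34903 − €48086 = −€13183.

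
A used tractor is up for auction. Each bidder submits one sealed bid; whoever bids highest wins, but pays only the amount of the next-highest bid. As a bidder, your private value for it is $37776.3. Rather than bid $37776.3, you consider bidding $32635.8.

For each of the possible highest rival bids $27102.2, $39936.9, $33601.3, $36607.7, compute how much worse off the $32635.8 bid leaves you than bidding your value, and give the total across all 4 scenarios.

$5343.6

The deviation costs you only when the competing bid falls strictly between $32635.8 and $37776.3; elsewhere both bids give the same outcome.
$27102.2: outcomes coincide → loss $0.
$39936.9: outcomes coincide → loss $0.
$33601.3: truthful payoff $4175, deviation payoff $0 → loss $4175.
$36607.7: truthful payoff $1168.6, deviation payoff $0 → loss $1168.6.
Total loss = $4175 + $1168.6 = $5343.6.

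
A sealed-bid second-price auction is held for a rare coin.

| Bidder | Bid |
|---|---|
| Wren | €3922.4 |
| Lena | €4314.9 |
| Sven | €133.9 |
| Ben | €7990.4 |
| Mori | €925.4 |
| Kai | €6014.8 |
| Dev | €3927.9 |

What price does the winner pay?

€6014.8

Highest bid: Ben at €7990.4, so Ben wins.
Second-highest bid: Kai at €6014.8 — that is the price the winner pays.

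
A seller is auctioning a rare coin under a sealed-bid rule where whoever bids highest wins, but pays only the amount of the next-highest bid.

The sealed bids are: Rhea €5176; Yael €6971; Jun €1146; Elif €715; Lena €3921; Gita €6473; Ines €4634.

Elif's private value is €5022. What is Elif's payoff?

Highest bid: Yael at €6971, so Yael wins.
Second-highest bid: Gita at €6473 — that is the price the winner pays.
Elif did not win, so Elif pays nothing and receives nothing: payoff €0.

€0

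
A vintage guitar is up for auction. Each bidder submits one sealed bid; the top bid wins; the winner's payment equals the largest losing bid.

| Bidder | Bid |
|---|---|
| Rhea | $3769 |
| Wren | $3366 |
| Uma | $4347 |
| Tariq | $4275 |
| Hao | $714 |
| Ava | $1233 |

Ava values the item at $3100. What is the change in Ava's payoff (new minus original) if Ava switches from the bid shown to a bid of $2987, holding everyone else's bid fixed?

$0

The highest bid among the other bidders is $4347; Ava's bid doesn't change that.
Original bid $1233: Ava is not highest (top rival bid is $4347); payoff $0.
Alternative bid $2987: Ava is not highest (top rival bid is $4347); payoff $0.
Change in payoff = $0 − ($0) = $0.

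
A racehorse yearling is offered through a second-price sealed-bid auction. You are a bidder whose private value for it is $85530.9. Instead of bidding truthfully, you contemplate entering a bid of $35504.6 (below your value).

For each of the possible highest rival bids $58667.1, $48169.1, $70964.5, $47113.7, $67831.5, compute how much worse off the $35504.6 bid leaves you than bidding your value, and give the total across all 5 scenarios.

The deviation costs you only when the competing bid falls strictly between $35504.6 and $85530.9; elsewhere both bids give the same outcome.
$58667.1: truthful payoff $26863.8, deviation payoff $0 → loss $26863.8.
$48169.1: truthful payoff $37361.8, deviation payoff $0 → loss $37361.8.
$70964.5: truthful payoff $14566.4, deviation payoff $0 → loss $14566.4.
$47113.7: truthful payoff $38417.2, deviation payoff $0 → loss $38417.2.
$67831.5: truthful payoff $17699.4, deviation payoff $0 → loss $17699.4.
Total loss = $26863.8 + $37361.8 + $14566.4 + $38417.2 + $17699.4 = $134908.6.
Because the price is fixed by the runner-up's bid, deviating from your value can only change a good outcome into a bad one — never the reverse.

$134908.6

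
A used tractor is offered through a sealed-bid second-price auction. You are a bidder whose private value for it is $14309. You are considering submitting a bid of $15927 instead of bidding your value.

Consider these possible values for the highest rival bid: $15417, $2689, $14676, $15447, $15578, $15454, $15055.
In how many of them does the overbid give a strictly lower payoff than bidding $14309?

The deviation hurts exactly when the highest competing bid lies strictly between $14309 and $15927 — overbidding then wins at a price above your value.
$15417: inside the interval → strictly worse (loss $1108).
$2689: below both → same outcome either way.
$14676: inside the interval → strictly worse (loss $367).
$15447: inside the interval → strictly worse (loss $1138).
$15578: inside the interval → strictly worse (loss $1269).
$15454: inside the interval → strictly worse (loss $1145).
$15055: inside the interval → strictly worse (loss $746).
Count: 6.

6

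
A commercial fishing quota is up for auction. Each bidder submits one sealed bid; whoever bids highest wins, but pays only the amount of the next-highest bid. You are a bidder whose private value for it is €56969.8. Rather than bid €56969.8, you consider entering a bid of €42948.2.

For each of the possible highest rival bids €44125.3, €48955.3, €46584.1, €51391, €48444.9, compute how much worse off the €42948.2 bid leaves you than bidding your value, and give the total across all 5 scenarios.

The deviation costs you only when the competing bid falls strictly between €42948.2 and €56969.8; elsewhere both bids give the same outcome.
€44125.3: truthful payoff €12844.5, deviation payoff €0 → loss €12844.5.
€48955.3: truthful payoff €8014.5, deviation payoff €0 → loss €8014.5.
€46584.1: truthful payoff €10385.7, deviation payoff €0 → loss €10385.7.
€51391: truthful payoff €5578.8, deviation payoff €0 → loss €5578.8.
€48444.9: truthful payoff €8524.9, deviation payoff €0 → loss €8524.9.
Total loss = €12844.5 + €8014.5 + €10385.7 + €5578.8 + €8524.9 = €45348.4.

€45348.4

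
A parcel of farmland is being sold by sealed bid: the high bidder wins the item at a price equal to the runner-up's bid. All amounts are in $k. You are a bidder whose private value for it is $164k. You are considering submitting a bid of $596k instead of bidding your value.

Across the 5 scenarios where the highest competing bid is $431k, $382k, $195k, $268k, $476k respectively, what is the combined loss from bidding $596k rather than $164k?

The deviation costs you only when the competing bid falls strictly between $164k and $596k; elsewhere both bids give the same outcome.
$431k: truthful payoff $0k, deviation payoff −$267k → loss $267k.
$382k: truthful payoff $0k, deviation payoff −$218k → loss $218k.
$195k: truthful payoff $0k, deviation payoff −$31k → loss $31k.
$268k: truthful payoff $0k, deviation payoff −$104k → loss $104k.
$476k: truthful payoff $0k, deviation payoff −$312k → loss $312k.
Total loss = $267k + $218k + $31k + $104k + $312k = $932k.
Because the price is fixed by the runner-up's bid, deviating from your value can only change a good outcome into a bad one — never the reverse.

$932k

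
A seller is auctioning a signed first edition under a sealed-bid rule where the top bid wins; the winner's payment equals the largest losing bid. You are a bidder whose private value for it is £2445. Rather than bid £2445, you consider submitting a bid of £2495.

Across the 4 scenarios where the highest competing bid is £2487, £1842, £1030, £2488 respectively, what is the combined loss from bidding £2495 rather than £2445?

The deviation costs you only when the competing bid falls strictly between £2445 and £2495; elsewhere both bids give the same outcome.
£2487: truthful payoff £0, deviation payoff −£42 → loss £42.
£1842: outcomes coincide → loss £0.
£1030: outcomes coincide → loss £0.
£2488: truthful payoff £0, deviation payoff −£43 → loss £43.
Total loss = £42 + £43 = £85.

£85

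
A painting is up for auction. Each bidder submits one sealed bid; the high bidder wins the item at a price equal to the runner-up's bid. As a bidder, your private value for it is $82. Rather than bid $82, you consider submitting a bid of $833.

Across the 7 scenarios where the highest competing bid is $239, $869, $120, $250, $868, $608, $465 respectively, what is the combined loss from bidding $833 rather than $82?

The deviation costs you only when the competing bid falls strictly between $82 and $833; elsewhere both bids give the same outcome.
$239: truthful payoff $0, deviation payoff −$157 → loss $157.
$869: outcomes coincide → loss $0.
$120: truthful payoff $0, deviation payoff −$38 → loss $38.
$250: truthful payoff $0, deviation payoff −$168 → loss $168.
$868: outcomes coincide → loss $0.
$608: truthful payoff $0, deviation payoff −$526 → loss $526.
$465: truthful payoff $0, deviation payoff −$383 → loss $383.
Total loss = $157 + $38 + $168 + $526 + $383 = $1272.

$1272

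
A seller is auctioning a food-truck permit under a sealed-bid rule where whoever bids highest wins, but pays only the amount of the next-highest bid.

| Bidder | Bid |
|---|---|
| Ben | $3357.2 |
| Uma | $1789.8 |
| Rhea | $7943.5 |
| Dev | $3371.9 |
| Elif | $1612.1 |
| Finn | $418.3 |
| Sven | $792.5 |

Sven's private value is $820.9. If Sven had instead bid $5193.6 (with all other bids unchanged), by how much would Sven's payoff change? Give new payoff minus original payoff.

$0

The highest bid among the other bidders is $7943.5; Sven's bid doesn't change that.
Original bid $792.5: Sven is not highest (top rival bid is $7943.5); payoff $0.
Alternative bid $5193.6: Sven is not highest (top rival bid is $7943.5); payoff $0.
Change in payoff = $0 − ($0) = $0.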